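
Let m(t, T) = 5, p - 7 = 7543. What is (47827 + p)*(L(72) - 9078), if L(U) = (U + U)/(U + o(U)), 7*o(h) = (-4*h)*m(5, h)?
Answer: -6536036556/13 ≈ -5.0277e+8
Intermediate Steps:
p = 7550 (p = 7 + 7543 = 7550)
o(h) = -20*h/7 (o(h) = (-4*h*5)/7 = (-20*h)/7 = -20*h/7)
L(U) = -14/13 (L(U) = (U + U)/(U - 20*U/7) = (2*U)/((-13*U/7)) = (2*U)*(-7/(13*U)) = -14/13)
(47827 + p)*(L(72) - 9078) = (47827 + 7550)*(-14/13 - 9078) = 55377*(-118028/13) = -6536036556/13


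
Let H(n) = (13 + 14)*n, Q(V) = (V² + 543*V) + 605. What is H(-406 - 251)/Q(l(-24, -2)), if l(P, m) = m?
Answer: 1971/53 ≈ 37.189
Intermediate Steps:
Q(V) = 605 + V² + 543*V
H(n) = 27*n
H(-406 - 251)/Q(l(-24, -2)) = (27*(-406 - 251))/(605 + (-2)² + 543*(-2)) = (27*(-657))/(605 + 4 - 1086) = -17739/(-477) = -17739*(-1/477) = 1971/53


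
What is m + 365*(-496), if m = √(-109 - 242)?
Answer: -181040 + 3*I*√39 ≈ -1.8104e+5 + 18.735*I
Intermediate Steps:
m = 3*I*√39 (m = √(-351) = 3*I*√39 ≈ 18.735*I)
m + 365*(-496) = 3*I*√39 + 365*(-496) = 3*I*√39 - 181040 = -181040 + 3*I*√39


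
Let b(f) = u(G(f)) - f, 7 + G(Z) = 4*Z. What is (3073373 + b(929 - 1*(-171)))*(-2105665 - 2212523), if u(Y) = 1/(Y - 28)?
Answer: -19302979245365816/1455 ≈ -1.3267e+13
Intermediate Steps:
G(Z) = -7 + 4*Z
u(Y) = 1/(-28 + Y)
b(f) = 1/(-35 + 4*f) - f (b(f) = 1/(-28 + (-7 + 4*f)) - f = 1/(-35 + 4*f) - f)
(3073373 + b(929 - 1*(-171)))*(-2105665 - 2212523) = (3073373 + (1 - (929 - 1*(-171))*(-35 + 4*(929 - 1*(-171))))/(-35 + 4*(929 - 1*(-171))))*(-2105665 - 2212523) = (3073373 + (1 - (929 + 171)*(-35 + 4*(929 + 171)))/(-35 + 4*(929 + 171)))*(-4318188) = (3073373 + (1 - 1*1100*(-35 + 4*1100))/(-35 + 4*1100))*(-4318188) = (3073373 + (1 - 1*1100*(-35 + 4400))/(-35 + 4400))*(-4318188) = (3073373 + (1 - 1*1100*4365)/4365)*(-4318188) = (3073373 + (1 - 4801500)/4365)*(-4318188) = (3073373 + (1/4365)*(-4801499))*(-4318188) = (3073373 - 4801499/4365)*(-4318188) = (13410471646/4365)*(-4318188) = -19302979245365816/1455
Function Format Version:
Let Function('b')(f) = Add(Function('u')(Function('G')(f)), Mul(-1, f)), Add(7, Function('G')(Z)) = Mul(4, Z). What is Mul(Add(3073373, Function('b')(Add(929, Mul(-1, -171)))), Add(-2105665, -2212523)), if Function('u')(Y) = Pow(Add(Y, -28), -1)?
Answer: Rational(-19302979245365816, 1455) ≈ -1.3267e+13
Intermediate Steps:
Function('G')(Z) = Add(-7, Mul(4, Z))
Function('u')(Y) = Pow(Add(-28, Y), -1)
Function('b')(f) = Add(Pow(Add(-35, Mul(4, f)), -1), Mul(-1, f)) (Function('b')(f) = Add(Pow(Add(-28, Add(-7, Mul(4, f))), -1), Mul(-1, f)) = Add(Pow(Add(-35, Mul(4, f)), -1), Mul(-1, f)))
Mul(Add(3073373, Function('b')(Add(929, Mul(-1, -171)))), Add(-2105665, -2212523)) = Mul(Add(3073373, Mul(Pow(Add(-35, Mul(4, Add(929, Mul(-1, -171)))), -1), Add(1, Mul(-1, Add(929, Mul(-1, -171)), Add(-35, Mul(4, Add(929, Mul(-1, -171)))))))), Add(-2105665, -2212523)) = Mul(Add(3073373, Mul(Pow(Add(-35, Mul(4, Add(929, 171))), -1), Add(1, Mul(-1, Add(929, 171), Add(-35, Mul(4, Add(929, 171))))))), -4318188) = Mul(Add(3073373, Mul(Pow(Add(-35, Mul(4, 1100)), -1), Add(1, Mul(-1, 1100, Add(-35, Mul(4, 1100)))))), -4318188) = Mul(Add(3073373, Mul(Pow(Add(-35, 4400), -1), Add(1, Mul(-1, 1100, Add(-35, 4400))))), -4318188) = Mul(Add(3073373, Mul(Pow(4365, -1), Add(1, Mul(-1, 1100, 4365)))), -4318188) = Mul(Add(3073373, Mul(Rational(1, 4365), Add(1, -4801500))), -4318188) = Mul(Add(3073373, Mul(Rational(1, 4365), -4801499)), -4318188) = Mul(Add(3073373, Rational(-4801499, 4365)), -4318188) = Mul(Rational(13410471646, 4365), -4318188) = Rational(-19302979245365816, 1455)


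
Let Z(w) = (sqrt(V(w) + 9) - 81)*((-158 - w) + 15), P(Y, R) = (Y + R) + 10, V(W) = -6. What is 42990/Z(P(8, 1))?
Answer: 7165/2186 + 7165*sqrt(3)/177066 ≈ 3.3478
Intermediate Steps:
P(Y, R) = 10 + R + Y (P(Y, R) = (R + Y) + 10 = 10 + R + Y)
Z(w) = (-143 - w)*(-81 + sqrt(3)) (Z(w) = (sqrt(-6 + 9) - 81)*((-158 - w) + 15) = (sqrt(3) - 81)*(-143 - w) = (-81 + sqrt(3))*(-143 - w) = (-143 - w)*(-81 + sqrt(3)))
42990/Z(P(8, 1)) = 42990/(11583 - 143*sqrt(3) + 81*(10 + 1 + 8) - (10 + 1 + 8)*sqrt(3)) = 42990/(11583 - 143*sqrt(3) + 81*19 - 1*19*sqrt(3)) = 42990/(11583 - 143*sqrt(3) + 1539 - 19*sqrt(3)) = 42990/(13122 - 162*sqrt(3))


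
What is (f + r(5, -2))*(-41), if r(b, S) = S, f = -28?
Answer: 1230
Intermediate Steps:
(f + r(5, -2))*(-41) = (-28 - 2)*(-41) = -30*(-41) = 1230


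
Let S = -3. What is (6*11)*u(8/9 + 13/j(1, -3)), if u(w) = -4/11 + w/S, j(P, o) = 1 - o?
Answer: -2071/18 ≈ -115.06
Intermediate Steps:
u(w) = -4/11 - w/3 (u(w) = -4/11 + w/(-3) = -4*1/11 + w*(-⅓) = -4/11 - w/3)
(6*11)*u(8/9 + 13/j(1, -3)) = (6*11)*(-4/11 - (8/9 + 13/(1 - 1*(-3)))/3) = 66*(-4/11 - (8*(⅑) + 13/(1 + 3))/3) = 66*(-4/11 - (8/9 + 13/4)/3) = 66*(-4/11 - ⅓*149/36) = 66*(-4/11 - 149/108) = 66*(-2071/1188) = -2071/18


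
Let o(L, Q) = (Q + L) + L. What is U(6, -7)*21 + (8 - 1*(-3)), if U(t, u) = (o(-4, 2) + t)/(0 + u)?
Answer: 11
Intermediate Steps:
o(L, Q) = Q + 2*L (o(L, Q) = (L + Q) + L = Q + 2*L)
U(t, u) = (-6 + t)/u (U(t, u) = ((2 + 2*(-4)) + t)/(0 + u) = ((2 - 8) + t)/u = (-6 + t)/u)
U(6, -7)*21 + (8 - 1*(-3)) = ((-6 + 6)/(-7))*21 + (8 - 1*(-3)) = -1/7*0*21 + (8 + 3) = 0*21 + 11 = 0 + 11 = 11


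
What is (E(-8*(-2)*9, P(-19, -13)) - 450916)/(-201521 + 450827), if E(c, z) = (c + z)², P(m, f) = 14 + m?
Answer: -143865/83102 ≈ -1.7312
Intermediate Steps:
(E(-8*(-2)*9, P(-19, -13)) - 450916)/(-201521 + 450827) = ((-8*(-2)*9 + (14 - 19))² - 450916)/(-201521 + 450827) = ((16*9 - 5)² - 450916)/249306 = ((144 - 5)² - 450916)*(1/249306) = (139² - 450916)*(1/249306) = (19321 - 450916)*(1/249306) = -431595*1/249306 = -143865/83102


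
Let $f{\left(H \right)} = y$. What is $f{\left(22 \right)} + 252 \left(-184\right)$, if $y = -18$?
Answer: $-46386$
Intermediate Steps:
$f{\left(H \right)} = -18$
$f{\left(22 \right)} + 252 \left(-184\right) = -18 + 252 \left(-184\right) = -18 - 46368 = -46386$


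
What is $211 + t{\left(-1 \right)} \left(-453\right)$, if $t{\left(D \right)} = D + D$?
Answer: $1117$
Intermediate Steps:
$t{\left(D \right)} = 2 D$
$211 + t{\left(-1 \right)} \left(-453\right) = 211 + 2 \left(-1\right) \left(-453\right) = 211 - -906 = 211 + 906 = 1117$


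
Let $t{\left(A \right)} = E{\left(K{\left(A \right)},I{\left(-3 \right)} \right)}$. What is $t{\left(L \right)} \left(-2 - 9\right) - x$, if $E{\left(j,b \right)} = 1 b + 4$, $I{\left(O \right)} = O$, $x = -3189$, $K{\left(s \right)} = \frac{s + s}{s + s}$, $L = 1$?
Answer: $3178$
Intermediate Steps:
$K{\left(s \right)} = 1$ ($K{\left(s \right)} = \frac{2 s}{2 s} = 2 s \frac{1}{2 s} = 1$)
$E{\left(j,b \right)} = 4 + b$ ($E{\left(j,b \right)} = b + 4 = 4 + b$)
$t{\left(A \right)} = 1$ ($t{\left(A \right)} = 4 - 3 = 1$)
$t{\left(L \right)} \left(-2 - 9\right) - x = 1 \left(-2 - 9\right) - -3189 = 1 \left(-11\right) + 3189 = -11 + 3189 = 3178$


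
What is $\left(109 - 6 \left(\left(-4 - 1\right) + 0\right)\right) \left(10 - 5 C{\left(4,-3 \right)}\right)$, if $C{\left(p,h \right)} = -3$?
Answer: $3475$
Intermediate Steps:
$\left(109 - 6 \left(\left(-4 - 1\right) + 0\right)\right) \left(10 - 5 C{\left(4,-3 \right)}\right) = \left(109 - 6 \left(\left(-4 - 1\right) + 0\right)\right) \left(10 - -15\right) = \left(109 - 6 \left(\left(-4 - 1\right) + 0\right)\right) \left(10 + 15\right) = \left(109 - 6 \left(-5 + 0\right)\right) 25 = \left(109 - -30\right) 25 = \left(109 + 30\right) 25 = 139 \cdot 25 = 3475$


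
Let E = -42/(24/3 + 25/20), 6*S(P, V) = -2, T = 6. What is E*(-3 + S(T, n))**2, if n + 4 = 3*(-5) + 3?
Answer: -5600/111 ≈ -50.450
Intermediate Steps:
n = -16 (n = -4 + (3*(-5) + 3) = -4 + (-15 + 3) = -4 - 12 = -16)
S(P, V) = -1/3 (S(P, V) = (1/6)*(-2) = -1/3)
E = -168/37 (E = -42/(24*(1/3) + 25*(1/20)) = -42/(8 + 5/4) = -42/37/4 = -42*4/37 = -168/37 ≈ -4.5405)
E*(-3 + S(T, n))**2 = -168*(-3 - 1/3)**2/37 = -168*(-10/3)**2/37 = -168/37*100/9 = -5600/111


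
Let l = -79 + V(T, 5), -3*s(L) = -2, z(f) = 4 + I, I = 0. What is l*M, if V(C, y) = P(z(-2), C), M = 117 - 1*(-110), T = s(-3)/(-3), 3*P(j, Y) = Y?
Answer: -484645/27 ≈ -17950.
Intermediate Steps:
z(f) = 4 (z(f) = 4 + 0 = 4)
s(L) = ⅔ (s(L) = -⅓*(-2) = ⅔)
P(j, Y) = Y/3
T = -2/9 (T = (⅔)/(-3) = (⅔)*(-⅓) = -2/9 ≈ -0.22222)
M = 227 (M = 117 + 110 = 227)
V(C, y) = C/3
l = -2135/27 (l = -79 + (⅓)*(-2/9) = -79 - 2/27 = -2135/27 ≈ -79.074)
l*M = -2135/27*227 = -484645/27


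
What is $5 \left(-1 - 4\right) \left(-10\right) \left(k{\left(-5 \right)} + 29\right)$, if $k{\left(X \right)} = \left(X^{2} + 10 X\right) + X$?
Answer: $-250$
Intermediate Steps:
$k{\left(X \right)} = X^{2} + 11 X$
$5 \left(-1 - 4\right) \left(-10\right) \left(k{\left(-5 \right)} + 29\right) = 5 \left(-1 - 4\right) \left(-10\right) \left(- 5 \left(11 - 5\right) + 29\right) = 5 \left(-1 - 4\right) \left(-10\right) \left(\left(-5\right) 6 + 29\right) = 5 \left(-5\right) \left(-10\right) \left(-30 + 29\right) = \left(-25\right) \left(-10\right) \left(-1\right) = 250 \left(-1\right) = -250$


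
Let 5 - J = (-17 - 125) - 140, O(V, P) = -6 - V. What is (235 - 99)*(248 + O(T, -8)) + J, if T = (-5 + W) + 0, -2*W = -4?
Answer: 33607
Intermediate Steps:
W = 2 (W = -½*(-4) = 2)
T = -3 (T = (-5 + 2) + 0 = -3 + 0 = -3)
J = 287 (J = 5 - ((-17 - 125) - 140) = 5 - (-142 - 140) = 5 - 1*(-282) = 5 + 282 = 287)
(235 - 99)*(248 + O(T, -8)) + J = (235 - 99)*(248 + (-6 - 1*(-3))) + 287 = 136*(248 + (-6 + 3)) + 287 = 136*(248 - 3) + 287 = 136*245 + 287 = 33320 + 287 = 33607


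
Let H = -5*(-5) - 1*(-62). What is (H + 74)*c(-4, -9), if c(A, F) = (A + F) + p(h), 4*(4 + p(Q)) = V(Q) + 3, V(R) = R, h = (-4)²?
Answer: -7889/4 ≈ -1972.3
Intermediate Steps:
h = 16
p(Q) = -13/4 + Q/4 (p(Q) = -4 + (Q + 3)/4 = -4 + (3 + Q)/4 = -4 + (¾ + Q/4) = -13/4 + Q/4)
c(A, F) = ¾ + A + F (c(A, F) = (A + F) + (-13/4 + (¼)*16) = (A + F) + (-13/4 + 4) = (A + F) + ¾ = ¾ + A + F)
H = 87 (H = 25 + 62 = 87)
(H + 74)*c(-4, -9) = (87 + 74)*(¾ - 4 - 9) = 161*(-49/4) = -7889/4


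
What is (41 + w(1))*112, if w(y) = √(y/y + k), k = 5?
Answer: 4592 + 112*√6 ≈ 4866.3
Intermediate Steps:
w(y) = √6 (w(y) = √(y/y + 5) = √(1 + 5) = √6)
(41 + w(1))*112 = (41 + √6)*112 = 4592 + 112*√6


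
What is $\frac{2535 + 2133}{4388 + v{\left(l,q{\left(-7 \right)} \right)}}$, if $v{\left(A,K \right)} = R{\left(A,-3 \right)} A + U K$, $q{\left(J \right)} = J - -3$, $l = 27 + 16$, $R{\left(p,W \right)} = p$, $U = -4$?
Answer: $\frac{4668}{6253} \approx 0.74652$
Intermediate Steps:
$l = 43$
$q{\left(J \right)} = 3 + J$ ($q{\left(J \right)} = J + 3 = 3 + J$)
$v{\left(A,K \right)} = A^{2} - 4 K$ ($v{\left(A,K \right)} = A A - 4 K = A^{2} - 4 K$)
$\frac{2535 + 2133}{4388 + v{\left(l,q{\left(-7 \right)} \right)}} = \frac{2535 + 2133}{4388 + \left(43^{2} - 4 \left(3 - 7\right)\right)} = \frac{4668}{4388 + \left(1849 - -16\right)} = \frac{4668}{4388 + \left(1849 + 16\right)} = \frac{4668}{4388 + 1865} = \frac{4668}{6253}$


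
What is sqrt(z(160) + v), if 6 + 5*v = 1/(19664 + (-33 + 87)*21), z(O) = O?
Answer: sqrt(1717250615870)/103990 ≈ 12.602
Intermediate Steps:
v = -124787/103990 (v = -6/5 + 1/(5*(19664 + (-33 + 87)*21)) = -6/5 + 1/(5*(19664 + 54*21)) = -6/5 + 1/(5*(19664 + 1134)) = -6/5 + (1/5)/20798 = -6/5 + (1/5)*(1/20798) = -6/5 + 1/103990 = -124787/103990 ≈ -1.2000)
sqrt(z(160) + v) = sqrt(160 - 124787/103990) = sqrt(16513613/103990) = sqrt(1717250615870)/103990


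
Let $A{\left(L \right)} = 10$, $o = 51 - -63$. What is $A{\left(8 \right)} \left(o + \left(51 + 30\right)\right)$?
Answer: $1950$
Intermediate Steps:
$o = 114$ ($o = 51 + 63 = 114$)
$A{\left(8 \right)} \left(o + \left(51 + 30\right)\right) = 10 \left(114 + \left(51 + 30\right)\right) = 10 \left(114 + 81\right) = 10 \cdot 195 = 1950$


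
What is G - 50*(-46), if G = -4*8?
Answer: 2268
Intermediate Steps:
G = -32
G - 50*(-46) = -32 - 50*(-46) = -32 + 2300 = 2268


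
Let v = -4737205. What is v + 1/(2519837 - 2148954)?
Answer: -1756948802014/370883 ≈ -4.7372e+6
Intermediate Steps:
v + 1/(2519837 - 2148954) = -4737205 + 1/(2519837 - 2148954) = -4737205 + 1/370883 = -1756948802014/370883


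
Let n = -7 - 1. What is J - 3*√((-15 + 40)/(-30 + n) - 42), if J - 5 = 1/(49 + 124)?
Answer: 866/173 - 3*I*√61598/38 ≈ 5.0058 - 19.594*I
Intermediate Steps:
n = -8
J = 866/173 (J = 5 + 1/(49 + 124) = 5 + 1/173 = 866/173 ≈ 5.0058)
J - 3*√((-15 + 40)/(-30 + n) - 42) = 866/173 - 3*√((-15 + 40)/(-30 - 8) - 42) = 866/173 - 3*√(25/(-38) - 42) = 866/173 - 3*√(25*(-1/38) - 42) = 866/173 - 3*√(-25/38 - 42) = 866/173 - 3*I*√61598/38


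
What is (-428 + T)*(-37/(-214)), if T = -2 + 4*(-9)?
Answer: -8621/107 ≈ -80.570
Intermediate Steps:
T = -38 (T = -2 - 36 = -38)
(-428 + T)*(-37/(-214)) = (-428 - 38)*(-37/(-214)) = -(-17242)*(-1)/214 = -466*37/214 = -8621/107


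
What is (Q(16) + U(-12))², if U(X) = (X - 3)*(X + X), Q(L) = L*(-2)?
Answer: 107584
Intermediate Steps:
Q(L) = -2*L
U(X) = 2*X*(-3 + X) (U(X) = (-3 + X)*(2*X) = 2*X*(-3 + X))
(Q(16) + U(-12))² = (-2*16 + 2*(-12)*(-3 - 12))² = (-32 + 2*(-12)*(-15))² = (-32 + 360)² = 328² = 107584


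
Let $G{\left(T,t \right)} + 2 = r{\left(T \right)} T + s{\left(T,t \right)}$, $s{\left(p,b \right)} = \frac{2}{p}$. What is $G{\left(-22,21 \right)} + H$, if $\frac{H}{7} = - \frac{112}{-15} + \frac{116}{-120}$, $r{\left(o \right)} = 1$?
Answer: $\frac{471}{22} \approx 21.409$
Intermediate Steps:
$G{\left(T,t \right)} = -2 + T + \frac{2}{T}$ ($G{\left(T,t \right)} = -2 + \left(1 T + \frac{2}{T}\right) = -2 + \left(T + \frac{2}{T}\right) = -2 + T + \frac{2}{T}$)
$H = \frac{91}{2}$ ($H = 7 \left(- \frac{112}{-15} + \frac{116}{-120}\right) = 7 \left(\left(-112\right) \left(- \frac{1}{15}\right) + 116 \left(- \frac{1}{120}\right)\right) = 7 \left(\frac{112}{15} - \frac{29}{30}\right) = 7 \cdot \frac{13}{2} = \frac{91}{2} \approx 45.5$)
$G{\left(-22,21 \right)} + H = \left(-2 - 22 + \frac{2}{-22}\right) + \frac{91}{2} = \left(-2 - 22 + 2 \left(- \frac{1}{22}\right)\right) + \frac{91}{2} = \left(-2 - 22 - \frac{1}{11}\right) + \frac{91}{2} = - \frac{265}{11} + \frac{91}{2} = \frac{471}{22}$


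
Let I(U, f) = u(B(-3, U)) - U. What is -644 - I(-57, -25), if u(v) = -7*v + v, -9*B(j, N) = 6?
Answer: -705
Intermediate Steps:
B(j, N) = -2/3 (B(j, N) = -1/9*6 = -2/3)
u(v) = -6*v
I(U, f) = 4 - U (I(U, f) = -6*(-2/3) - U = 4 - U)
-644 - I(-57, -25) = -644 - (4 - 1*(-57)) = -644 - (4 + 57) = -644 - 1*61 = -644 - 61 = -705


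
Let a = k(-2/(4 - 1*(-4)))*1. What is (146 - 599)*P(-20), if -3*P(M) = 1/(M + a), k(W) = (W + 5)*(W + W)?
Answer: -1208/179 ≈ -6.7486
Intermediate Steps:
k(W) = 2*W*(5 + W) (k(W) = (5 + W)*(2*W) = 2*W*(5 + W))
a = -19/8 (a = (2*(-2/(4 - 1*(-4)))*(5 - 2/(4 - 1*(-4))))*1 = (2*(-2/(4 + 4))*(5 - 2/(4 + 4)))*1 = (2*(-2/8)*(5 - 2/8))*1 = (2*(-2*⅛)*(5 - 2*⅛))*1 = (2*(-¼)*(5 - ¼))*1 = (2*(-¼)*(19/4))*1 = -19/8*1 = -19/8 ≈ -2.3750)
P(M) = -1/(3*(-19/8 + M)) (P(M) = -1/(3*(M - 19/8)) = -1/(3*(-19/8 + M)))
(146 - 599)*P(-20) = (146 - 599)*(-8/(-57 + 24*(-20))) = -(-3624)/(-57 - 480) = -(-3624)/(-537) = -(-3624)*(-1)/537 = -453*8/537 = -1208/179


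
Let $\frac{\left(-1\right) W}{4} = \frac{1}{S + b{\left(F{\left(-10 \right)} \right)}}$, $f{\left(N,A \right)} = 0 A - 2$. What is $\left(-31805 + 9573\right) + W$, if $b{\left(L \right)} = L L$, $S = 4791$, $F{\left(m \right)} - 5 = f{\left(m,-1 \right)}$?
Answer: $- \frac{26678401}{1200} \approx -22232.0$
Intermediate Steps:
$f{\left(N,A \right)} = -2$ ($f{\left(N,A \right)} = 0 - 2 = -2$)
$F{\left(m \right)} = 3$ ($F{\left(m \right)} = 5 - 2 = 3$)
$b{\left(L \right)} = L^{2}$
$W = - \frac{1}{1200}$ ($W = - \frac{4}{4791 + 3^{2}} = - \frac{4}{4791 + 9} = - \frac{4}{4800} = \left(-4\right) \frac{1}{4800} = - \frac{1}{1200} \approx -0.00083333$)
$\left(-31805 + 9573\right) + W = \left(-31805 + 9573\right) - \frac{1}{1200} = -22232 - \frac{1}{1200} = - \frac{26678401}{1200}$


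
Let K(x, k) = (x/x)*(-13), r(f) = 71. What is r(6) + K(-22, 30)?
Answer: 58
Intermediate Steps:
K(x, k) = -13 (K(x, k) = 1*(-13) = -13)
r(6) + K(-22, 30) = 71 - 13 = 58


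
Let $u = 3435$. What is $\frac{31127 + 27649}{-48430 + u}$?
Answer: $- \frac{58776}{44995} \approx -1.3063$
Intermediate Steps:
$\frac{31127 + 27649}{-48430 + u} = \frac{31127 + 27649}{-48430 + 3435} = \frac{58776}{-44995} = 58776 \left(- \frac{1}{44995}\right) = - \frac{58776}{44995}$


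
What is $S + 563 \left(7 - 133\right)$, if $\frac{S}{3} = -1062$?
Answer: $-74124$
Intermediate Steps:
$S = -3186$ ($S = 3 \left(-1062\right) = -3186$)
$S + 563 \left(7 - 133\right) = -3186 + 563 \left(7 - 133\right) = -3186 + 563 \left(-126\right) = -3186 - 70938 = -74124$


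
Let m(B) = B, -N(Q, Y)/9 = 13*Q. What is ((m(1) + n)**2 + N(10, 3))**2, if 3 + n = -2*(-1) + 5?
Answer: 1311025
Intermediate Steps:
N(Q, Y) = -117*Q
n = 4 (n = -3 + (-2*(-1) + 5) = -3 + (2 + 5) = -3 + 7 = 4)
((m(1) + n)**2 + N(10, 3))**2 = ((1 + 4)**2 - 117*10)**2 = (5**2 - 1170)**2 = (25 - 1170)**2 = (-1145)**2 = 1311025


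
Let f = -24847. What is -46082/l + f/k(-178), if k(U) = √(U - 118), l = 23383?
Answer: -46082/23383 + 24847*I*√74/148 ≈ -1.9707 + 1444.2*I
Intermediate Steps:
k(U) = √(-118 + U)
-46082/l + f/k(-178) = -46082/23383 - 24847/√(-118 - 178) = -46082*1/23383 - 24847*(-I*√74/148) = -46082/23383 - 24847*(-I*√74/148) = -46082/23383 - (-24847)*I*√74/148 = -46082/23383 + 24847*I*√74/148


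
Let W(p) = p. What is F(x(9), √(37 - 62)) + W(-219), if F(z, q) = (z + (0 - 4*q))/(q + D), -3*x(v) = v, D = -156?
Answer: -5334691/24361 + 3135*I/24361 ≈ -218.98 + 0.12869*I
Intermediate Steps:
x(v) = -v/3
F(z, q) = (z - 4*q)/(-156 + q) (F(z, q) = (z + (0 - 4*q))/(q - 156) = (z - 4*q)/(-156 + q))
F(x(9), √(37 - 62)) + W(-219) = (-⅓*9 - 4*√(37 - 62))/(-156 + √(37 - 62)) - 219 = (-3 - 20*I)/(-156 + √(-25)) - 219 = (-3 - 20*I)/(-156 + 5*I) - 219 = ((-156 - 5*I)/24361)*(-3 - 20*I) - 219 = (-156 - 5*I)*(-3 - 20*I)/24361 - 219 = -219 + (-156 - 5*I)*(-3 - 20*I)/24361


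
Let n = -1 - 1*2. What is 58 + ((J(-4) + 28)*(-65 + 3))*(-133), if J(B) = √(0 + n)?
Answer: 230946 + 8246*I*√3 ≈ 2.3095e+5 + 14282.0*I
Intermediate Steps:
n = -3 (n = -1 - 2 = -3)
J(B) = I*√3 (J(B) = √(0 - 3) = √(-3) = I*√3)
58 + ((J(-4) + 28)*(-65 + 3))*(-133) = 58 + ((I*√3 + 28)*(-65 + 3))*(-133) = 58 + ((28 + I*√3)*(-62))*(-133) = 58 + (-1736 - 62*I*√3)*(-133) = 58 + (230888 + 8246*I*√3) = 230946 + 8246*I*√3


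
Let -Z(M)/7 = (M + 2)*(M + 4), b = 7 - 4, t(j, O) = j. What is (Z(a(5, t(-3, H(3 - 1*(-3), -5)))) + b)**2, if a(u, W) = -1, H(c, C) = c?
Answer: 324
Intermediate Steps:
b = 3
Z(M) = -7*(2 + M)*(4 + M) (Z(M) = -7*(M + 2)*(M + 4) = -7*(2 + M)*(4 + M))
(Z(a(5, t(-3, H(3 - 1*(-3), -5)))) + b)**2 = ((-56 - 42*(-1) - 7*(-1)**2) + 3)**2 = ((-56 + 42 - 7*1) + 3)**2 = ((-56 + 42 - 7) + 3)**2 = (-21 + 3)**2 = (-18)**2 = 324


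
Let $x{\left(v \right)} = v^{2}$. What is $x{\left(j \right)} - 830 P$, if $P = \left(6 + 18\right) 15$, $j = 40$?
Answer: $-297200$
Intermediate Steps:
$P = 360$ ($P = 24 \cdot 15 = 360$)
$x{\left(j \right)} - 830 P = 40^{2} - 298800 = 1600 - 298800 = -297200$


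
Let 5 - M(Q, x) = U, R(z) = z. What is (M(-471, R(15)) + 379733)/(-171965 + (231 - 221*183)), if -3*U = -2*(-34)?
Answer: -1139282/636531 ≈ -1.7898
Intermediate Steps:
U = -68/3 (U = -(-2)*(-34)/3 = -⅓*68 = -68/3 ≈ -22.667)
M(Q, x) = 83/3 (M(Q, x) = 5 - 1*(-68/3) = 5 + 68/3 = 83/3)
(M(-471, R(15)) + 379733)/(-171965 + (231 - 221*183)) = (83/3 + 379733)/(-171965 + (231 - 221*183)) = 1139282/(3*(-171965 + (231 - 40443))) = 1139282/(3*(-171965 - 40212)) = (1139282/3)/(-212177) = (1139282/3)*(-1/212177) = -1139282/636531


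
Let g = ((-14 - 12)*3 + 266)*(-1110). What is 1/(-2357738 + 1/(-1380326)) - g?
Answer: 679138013019692194/3254447062589 ≈ 2.0868e+5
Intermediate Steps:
g = -208680 (g = (-26*3 + 266)*(-1110) = (-78 + 266)*(-1110) = 188*(-1110) = -208680)
1/(-2357738 + 1/(-1380326)) - g = 1/(-2357738 + 1/(-1380326)) - 1*(-208680) = 1/(-2357738 - 1/1380326) + 208680 = 1/(-3254447062589/1380326) + 208680 = -1380326/3254447062589 + 208680 = 679138013019692194/3254447062589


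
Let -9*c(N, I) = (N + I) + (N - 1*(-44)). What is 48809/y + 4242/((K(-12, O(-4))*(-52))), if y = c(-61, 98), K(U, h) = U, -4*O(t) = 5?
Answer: -11417771/520 ≈ -21957.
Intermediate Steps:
O(t) = -5/4 (O(t) = -¼*5 = -5/4)
c(N, I) = -44/9 - 2*N/9 - I/9 (c(N, I) = -((N + I) + (N - 1*(-44)))/9 = -((I + N) + (N + 44))/9 = -((I + N) + (44 + N))/9 = -(44 + I + 2*N)/9 = -44/9 - 2*N/9 - I/9)
y = -20/9 (y = -44/9 - 2/9*(-61) - ⅑*98 = -44/9 + 122/9 - 98/9 = -20/9 ≈ -2.2222)
48809/y + 4242/((K(-12, O(-4))*(-52))) = 48809/(-20/9) + 4242/((-12*(-52))) = 48809*(-9/20) + 4242/624 = -439281/20 + 4242*(1/624) = -439281/20 + 707/104 = -11417771/520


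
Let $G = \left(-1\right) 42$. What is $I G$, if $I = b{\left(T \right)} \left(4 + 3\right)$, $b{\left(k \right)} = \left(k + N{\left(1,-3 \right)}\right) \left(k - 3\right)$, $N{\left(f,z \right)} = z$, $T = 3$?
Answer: $0$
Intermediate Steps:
$G = -42$
$b{\left(k \right)} = \left(-3 + k\right)^{2}$ ($b{\left(k \right)} = \left(k - 3\right) \left(k - 3\right) = \left(-3 + k\right) \left(-3 + k\right) = \left(-3 + k\right)^{2}$)
$I = 0$ ($I = \left(9 + 3^{2} - 18\right) \left(4 + 3\right) = \left(9 + 9 - 18\right) 7 = 0 \cdot 7 = 0$)
$I G = 0 \left(-42\right) = 0$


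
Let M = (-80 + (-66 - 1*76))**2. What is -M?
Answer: -49284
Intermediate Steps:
M = 49284 (M = (-80 + (-66 - 76))**2 = (-80 - 142)**2 = (-222)**2 = 49284)
-M = -1*49284 = -49284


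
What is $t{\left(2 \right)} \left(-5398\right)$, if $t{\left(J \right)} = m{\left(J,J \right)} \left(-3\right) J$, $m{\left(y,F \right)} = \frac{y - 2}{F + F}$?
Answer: $0$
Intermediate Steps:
$m{\left(y,F \right)} = \frac{-2 + y}{2 F}$
$t{\left(J \right)} = 3 - \frac{3 J}{2}$ ($t{\left(J \right)} = \frac{-2 + J}{2 J} \left(-3\right) J = - \frac{3 \left(-2 + J\right)}{2 J} J = 3 - \frac{3 J}{2}$)
$t{\left(2 \right)} \left(-5398\right) = \left(3 - 3\right) \left(-5398\right) = 0 \left(-5398\right) = 0$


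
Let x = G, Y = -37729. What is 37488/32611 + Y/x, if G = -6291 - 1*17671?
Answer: 2128667875/781424782 ≈ 2.7241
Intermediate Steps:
G = -23962 (G = -6291 - 17671 = -23962)
x = -23962
37488/32611 + Y/x = 37488/32611 - 37729/(-23962) = 37488*(1/32611) - 37729*(-1/23962) = 37488/32611 + 37729/23962 = 2128667875/781424782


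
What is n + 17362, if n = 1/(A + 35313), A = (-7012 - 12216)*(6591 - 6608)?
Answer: 6288325419/362189 ≈ 17362.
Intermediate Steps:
A = 326876 (A = -19228*(-17) = 326876)
n = 1/362189 (n = 1/(326876 + 35313) = 1/362189 ≈ 2.7610e-6)
n + 17362 = 1/362189 + 17362 = 6288325419/362189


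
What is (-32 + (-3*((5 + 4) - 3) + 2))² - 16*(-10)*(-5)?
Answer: 1504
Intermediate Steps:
(-32 + (-3*((5 + 4) - 3) + 2))² - 16*(-10)*(-5) = (-32 + (-3*(9 - 3) + 2))² - (-160)*(-5) = (-32 + (-3*6 + 2))² - 1*800 = (-32 + (-18 + 2))² - 800 = (-32 - 16)² - 800 = (-48)² - 800 = 2304 - 800 = 1504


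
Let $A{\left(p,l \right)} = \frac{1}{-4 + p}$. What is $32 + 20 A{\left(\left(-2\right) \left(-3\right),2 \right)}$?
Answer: $42$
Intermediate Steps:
$32 + 20 A{\left(\left(-2\right) \left(-3\right),2 \right)} = 32 + \frac{20}{-4 - -6} = 32 + \frac{20}{-4 + 6} = 32 + \frac{20}{2} = 32 + 20 \cdot \frac{1}{2} = 32 + 10 = 42$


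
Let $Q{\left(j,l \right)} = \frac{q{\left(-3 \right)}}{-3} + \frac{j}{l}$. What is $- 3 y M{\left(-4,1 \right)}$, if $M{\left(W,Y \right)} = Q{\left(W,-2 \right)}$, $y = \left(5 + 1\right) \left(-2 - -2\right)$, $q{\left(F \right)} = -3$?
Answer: $0$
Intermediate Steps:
$y = 0$ ($y = 6 \left(-2 + 2\right) = 6 \cdot 0 = 0$)
$Q{\left(j,l \right)} = 1 + \frac{j}{l}$ ($Q{\left(j,l \right)} = - \frac{3}{-3} + \frac{j}{l} = \left(-3\right) \left(- \frac{1}{3}\right) + \frac{j}{l} = 1 + \frac{j}{l}$)
$M{\left(W,Y \right)} = 1 - \frac{W}{2}$ ($M{\left(W,Y \right)} = \frac{W - 2}{-2} = - \frac{-2 + W}{2} = 1 - \frac{W}{2}$)
$- 3 y M{\left(-4,1 \right)} = \left(-3\right) 0 \left(1 - -2\right) = 0 \left(1 + 2\right) = 0 \cdot 3 = 0$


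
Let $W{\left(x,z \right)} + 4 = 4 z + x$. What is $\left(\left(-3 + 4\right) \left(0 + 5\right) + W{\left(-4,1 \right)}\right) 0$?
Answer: $0$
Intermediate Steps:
$W{\left(x,z \right)} = -4 + x + 4 z$ ($W{\left(x,z \right)} = -4 + \left(4 z + x\right) = -4 + \left(x + 4 z\right) = -4 + x + 4 z$)
$\left(\left(-3 + 4\right) \left(0 + 5\right) + W{\left(-4,1 \right)}\right) 0 = \left(\left(-3 + 4\right) \left(0 + 5\right) - 4\right) 0 = \left(1 \cdot 5 - 4\right) 0 = \left(5 - 4\right) 0 = 1 \cdot 0 = 0$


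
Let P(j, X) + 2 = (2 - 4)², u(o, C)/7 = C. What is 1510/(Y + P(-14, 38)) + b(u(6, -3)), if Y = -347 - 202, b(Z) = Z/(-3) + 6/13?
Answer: 33429/7111 ≈ 4.7010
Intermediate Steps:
u(o, C) = 7*C
b(Z) = 6/13 - Z/3 (b(Z) = Z*(-⅓) + 6*(1/13) = -Z/3 + 6/13 = 6/13 - Z/3)
P(j, X) = 2 (P(j, X) = -2 + (2 - 4)² = -2 + (-2)² = -2 + 4 = 2)
Y = -549
1510/(Y + P(-14, 38)) + b(u(6, -3)) = 1510/(-549 + 2) + (6/13 - 7*(-3)/3) = 1510/(-547) + (6/13 - ⅓*(-21)) = -1/547*1510 + (6/13 + 7) = -1510/547 + 97/13 = 33429/7111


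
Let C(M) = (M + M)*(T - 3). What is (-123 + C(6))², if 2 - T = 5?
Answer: 38025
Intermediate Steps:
T = -3 (T = 2 - 1*5 = 2 - 5 = -3)
C(M) = -12*M (C(M) = (M + M)*(-3 - 3) = (2*M)*(-6) = -12*M)
(-123 + C(6))² = (-123 - 12*6)² = (-123 - 72)² = (-195)² = 38025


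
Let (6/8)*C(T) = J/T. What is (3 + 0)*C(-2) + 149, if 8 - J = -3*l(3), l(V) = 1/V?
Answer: 131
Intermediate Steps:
J = 9 (J = 8 - (-3)/3 = 8 - 1*(-1) = 8 + 1 = 9)
C(T) = 12/T (C(T) = 4*(9/T)/3 = 12/T)
(3 + 0)*C(-2) + 149 = (3 + 0)*(12/(-2)) + 149 = 3*(12*(-½)) + 149 = 3*(-6) + 149 = -18 + 149 = 131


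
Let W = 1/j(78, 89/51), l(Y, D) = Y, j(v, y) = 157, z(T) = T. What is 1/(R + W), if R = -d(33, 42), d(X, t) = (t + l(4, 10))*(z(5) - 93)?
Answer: 157/635537 ≈ 0.00024704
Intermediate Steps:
d(X, t) = -352 - 88*t (d(X, t) = (t + 4)*(5 - 93) = (4 + t)*(-88) = -352 - 88*t)
W = 1/157 ≈ 0.0063694
R = 4048 (R = -(-352 - 88*42) = -(-352 - 3696) = -1*(-4048) = 4048)
1/(R + W) = 1/(4048 + 1/157) = 1/(635537/157) = 157/635537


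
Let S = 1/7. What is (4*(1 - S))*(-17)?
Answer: -408/7 ≈ -58.286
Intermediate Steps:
S = ⅐ ≈ 0.14286
(4*(1 - S))*(-17) = (4*(1 - 1*⅐))*(-17) = (4*(1 - ⅐))*(-17) = (4*(6/7))*(-17) = (24/7)*(-17) = -408/7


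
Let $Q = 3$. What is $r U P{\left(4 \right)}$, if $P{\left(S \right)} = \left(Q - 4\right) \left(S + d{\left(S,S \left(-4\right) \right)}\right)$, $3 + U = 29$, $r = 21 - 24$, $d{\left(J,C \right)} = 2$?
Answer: $468$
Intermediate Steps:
$r = -3$ ($r = 21 - 24 = -3$)
$U = 26$ ($U = -3 + 29 = 26$)
$P{\left(S \right)} = -2 - S$ ($P{\left(S \right)} = \left(3 - 4\right) \left(S + 2\right) = - (2 + S) = -2 - S$)
$r U P{\left(4 \right)} = \left(-3\right) 26 \left(-2 - 4\right) = - 78 \left(-2 - 4\right) = \left(-78\right) \left(-6\right) = 468$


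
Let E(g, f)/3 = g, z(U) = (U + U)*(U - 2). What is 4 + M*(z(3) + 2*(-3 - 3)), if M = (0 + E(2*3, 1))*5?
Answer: -536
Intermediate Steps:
z(U) = 2*U*(-2 + U) (z(U) = (2*U)*(-2 + U) = 2*U*(-2 + U))
E(g, f) = 3*g
M = 90 (M = (0 + 3*(2*3))*5 = (0 + 3*6)*5 = (0 + 18)*5 = 18*5 = 90)
4 + M*(z(3) + 2*(-3 - 3)) = 4 + 90*(2*3*(-2 + 3) + 2*(-3 - 3)) = 4 + 90*(2*3*1 + 2*(-6)) = 4 + 90*(6 - 12) = 4 + 90*(-6) = 4 - 540 = -536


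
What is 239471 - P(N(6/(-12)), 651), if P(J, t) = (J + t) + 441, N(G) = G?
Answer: 476759/2 ≈ 2.3838e+5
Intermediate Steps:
P(J, t) = 441 + J + t
239471 - P(N(6/(-12)), 651) = 239471 - (441 + 6/(-12) + 651) = 239471 - (441 + 6*(-1/12) + 651) = 239471 - (441 - 1/2 + 651) = 239471 - 1*2183/2 = 239471 - 2183/2 = 476759/2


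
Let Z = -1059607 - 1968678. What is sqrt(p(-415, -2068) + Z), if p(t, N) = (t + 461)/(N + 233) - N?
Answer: I*sqrt(10189953622235)/1835 ≈ 1739.6*I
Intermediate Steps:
p(t, N) = -N + (461 + t)/(233 + N) (p(t, N) = (461 + t)/(233 + N) - N = -N + (461 + t)/(233 + N))
Z = -3028285
sqrt(p(-415, -2068) + Z) = sqrt((461 - 415 - 1*(-2068)**2 - 233*(-2068))/(233 - 2068) - 3028285) = sqrt((461 - 415 - 1*4276624 + 481844)/(-1835) - 3028285) = sqrt(-(461 - 415 - 4276624 + 481844)/1835 - 3028285) = sqrt(-1/1835*(-3794734) - 3028285) = sqrt(3794734/1835 - 3028285) = sqrt(-5553108241/1835) = I*sqrt(10189953622235)/1835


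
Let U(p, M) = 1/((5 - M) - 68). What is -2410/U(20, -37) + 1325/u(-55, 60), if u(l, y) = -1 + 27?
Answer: 1630485/26 ≈ 62711.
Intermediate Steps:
u(l, y) = 26
U(p, M) = 1/(-63 - M)
-2410/U(20, -37) + 1325/u(-55, 60) = -2410/((-1/(63 - 37))) + 1325/26 = -2410/((-1/26)) + 1325*(1/26) = -2410/((-1*1/26)) + 1325/26 = -2410/(-1/26) + 1325/26 = -2410*(-26) + 1325/26 = 62660 + 1325/26 = 1630485/26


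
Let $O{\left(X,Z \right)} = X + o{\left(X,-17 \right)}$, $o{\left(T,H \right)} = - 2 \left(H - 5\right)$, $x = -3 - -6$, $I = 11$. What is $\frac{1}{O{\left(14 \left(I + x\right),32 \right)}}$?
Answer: $\frac{1}{240} \approx 0.0041667$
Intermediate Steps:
$x = 3$ ($x = -3 + 6 = 3$)
$o{\left(T,H \right)} = 10 - 2 H$ ($o{\left(T,H \right)} = - 2 \left(-5 + H\right) = 10 - 2 H$)
$O{\left(X,Z \right)} = 44 + X$ ($O{\left(X,Z \right)} = X + \left(10 - -34\right) = X + \left(10 + 34\right) = X + 44 = 44 + X$)
$\frac{1}{O{\left(14 \left(I + x\right),32 \right)}} = \frac{1}{44 + 14 \left(11 + 3\right)} = \frac{1}{44 + 14 \cdot 14} = \frac{1}{44 + 196} = \frac{1}{240}$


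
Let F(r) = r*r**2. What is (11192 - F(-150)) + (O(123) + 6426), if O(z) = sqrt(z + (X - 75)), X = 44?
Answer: 3392618 + 2*sqrt(23) ≈ 3.3926e+6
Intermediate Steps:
F(r) = r**3
O(z) = sqrt(-31 + z) (O(z) = sqrt(z + (44 - 75)) = sqrt(z - 31) = sqrt(-31 + z))
(11192 - F(-150)) + (O(123) + 6426) = (11192 - 1*(-150)**3) + (sqrt(-31 + 123) + 6426) = (11192 - 1*(-3375000)) + (sqrt(92) + 6426) = (11192 + 3375000) + (2*sqrt(23) + 6426) = 3386192 + (6426 + 2*sqrt(23)) = 3392618 + 2*sqrt(23)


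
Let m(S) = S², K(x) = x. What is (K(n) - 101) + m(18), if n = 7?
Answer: 230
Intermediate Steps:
(K(n) - 101) + m(18) = (7 - 101) + 18² = -94 + 324 = 230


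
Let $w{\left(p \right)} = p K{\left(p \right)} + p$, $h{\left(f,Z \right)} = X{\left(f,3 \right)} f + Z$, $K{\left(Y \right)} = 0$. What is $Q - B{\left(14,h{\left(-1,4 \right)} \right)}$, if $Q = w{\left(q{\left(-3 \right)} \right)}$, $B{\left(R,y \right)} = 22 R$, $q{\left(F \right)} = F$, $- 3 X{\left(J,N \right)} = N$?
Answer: $-311$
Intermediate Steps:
$X{\left(J,N \right)} = - \frac{N}{3}$
$h{\left(f,Z \right)} = Z - f$ ($h{\left(f,Z \right)} = \left(- \frac{1}{3}\right) 3 f + Z = - f + Z = Z - f$)
$w{\left(p \right)} = p$ ($w{\left(p \right)} = p 0 + p = 0 + p = p$)
$Q = -3$
$Q - B{\left(14,h{\left(-1,4 \right)} \right)} = -3 - 22 \cdot 14 = -3 - 308 = -311$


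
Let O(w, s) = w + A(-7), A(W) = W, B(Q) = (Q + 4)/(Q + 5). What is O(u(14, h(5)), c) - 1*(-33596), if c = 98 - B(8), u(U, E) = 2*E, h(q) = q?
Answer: 33599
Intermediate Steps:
B(Q) = (4 + Q)/(5 + Q)
c = 1262/13 (c = 98 - (4 + 8)/(5 + 8) = 98 - 12/13 = 1262/13 ≈ 97.077)
O(w, s) = -7 + w (O(w, s) = w - 7 = -7 + w)
O(u(14, h(5)), c) - 1*(-33596) = (-7 + 2*5) - 1*(-33596) = (-7 + 10) + 33596 = 3 + 33596 = 33599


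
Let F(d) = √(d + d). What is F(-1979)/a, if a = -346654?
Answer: -I*√3958/346654 ≈ -0.00018149*I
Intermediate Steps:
F(d) = √2*√d (F(d) = √(2*d) = √2*√d)
F(-1979)/a = (√2*√(-1979))/(-346654) = (√2*(I*√1979))*(-1/346654) = (I*√3958)*(-1/346654) = -I*√3958/346654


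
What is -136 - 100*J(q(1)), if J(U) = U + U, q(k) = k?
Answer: -336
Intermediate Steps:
J(U) = 2*U
-136 - 100*J(q(1)) = -136 - 200 = -336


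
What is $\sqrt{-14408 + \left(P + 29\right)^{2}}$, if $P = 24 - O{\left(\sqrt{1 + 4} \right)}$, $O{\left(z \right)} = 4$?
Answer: $i \sqrt{12007} \approx 109.58 i$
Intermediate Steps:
$P = 20$ ($P = 24 - 4 = 20$)
$\sqrt{-14408 + \left(P + 29\right)^{2}} = \sqrt{-14408 + \left(20 + 29\right)^{2}} = \sqrt{-14408 + 49^{2}} = \sqrt{-14408 + 2401} = \sqrt{-12007} = i \sqrt{12007}$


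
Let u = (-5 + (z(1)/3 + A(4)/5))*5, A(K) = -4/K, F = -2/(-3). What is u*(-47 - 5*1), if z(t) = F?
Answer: 11648/9 ≈ 1294.2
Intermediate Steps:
F = 2/3 (F = -2*(-1/3) = 2/3 ≈ 0.66667)
z(t) = 2/3
u = -224/9 (u = (-5 + ((2/3)/3 - 4/4/5))*5 = (-5 + ((2/3)*(1/3) - 4*1/4*(1/5)))*5 = (-5 + (2/9 - 1*1/5))*5 = (-5 + (2/9 - 1/5))*5 = (-5 + 1/45)*5 = -224/45*5 = -224/9 ≈ -24.889)
u*(-47 - 5*1) = -224*(-47 - 5*1)/9 = -224*(-47 - 5)/9 = -224/9*(-52) = 11648/9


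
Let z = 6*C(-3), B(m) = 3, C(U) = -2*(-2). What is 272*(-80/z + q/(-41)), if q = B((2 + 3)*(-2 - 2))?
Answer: -113968/123 ≈ -926.57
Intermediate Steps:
C(U) = 4
q = 3
z = 24 (z = 6*4 = 24)
272*(-80/z + q/(-41)) = 272*(-80/24 + 3/(-41)) = 272*(-80*1/24 + 3*(-1/41)) = 272*(-10/3 - 3/41) = 272*(-419/123) = -113968/123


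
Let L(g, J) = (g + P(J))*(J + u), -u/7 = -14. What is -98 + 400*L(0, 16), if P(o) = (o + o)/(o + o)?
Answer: 45502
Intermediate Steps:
u = 98 (u = -7*(-14) = 98)
P(o) = 1 (P(o) = (2*o)/((2*o)) = (2*o)*(1/(2*o)) = 1)
L(g, J) = (1 + g)*(98 + J) (L(g, J) = (g + 1)*(J + 98) = (1 + g)*(98 + J))
-98 + 400*L(0, 16) = -98 + 400*(98 + 16 + 98*0 + 16*0) = -98 + 400*(98 + 16 + 0 + 0) = -98 + 400*114 = -98 + 45600 = 45502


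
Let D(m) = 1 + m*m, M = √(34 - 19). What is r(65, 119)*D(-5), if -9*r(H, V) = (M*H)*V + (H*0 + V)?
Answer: -3094/9 - 201110*√15/9 ≈ -86888.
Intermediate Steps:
M = √15 ≈ 3.8730
D(m) = 1 + m²
r(H, V) = -V/9 - H*V*√15/9 (r(H, V) = -((√15*H)*V + (H*0 + V))/9 = -((H*√15)*V + (0 + V))/9 = -(H*V*√15 + V)/9 = -(V + H*V*√15)/9 = -V/9 - H*V*√15/9)
r(65, 119)*D(-5) = (-⅑*119*(1 + 65*√15))*(1 + (-5)²) = (-119/9 - 7735*√15/9)*(1 + 25) = (-119/9 - 7735*√15/9)*26 = -3094/9 - 201110*√15/9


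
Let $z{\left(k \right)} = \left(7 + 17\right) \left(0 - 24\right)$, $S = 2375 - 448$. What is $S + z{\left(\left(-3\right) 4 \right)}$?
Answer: $1351$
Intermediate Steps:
$S = 1927$ ($S = 2375 - 448 = 1927$)
$z{\left(k \right)} = -576$ ($z{\left(k \right)} = 24 \left(-24\right) = -576$)
$S + z{\left(\left(-3\right) 4 \right)} = 1927 - 576 = 1351$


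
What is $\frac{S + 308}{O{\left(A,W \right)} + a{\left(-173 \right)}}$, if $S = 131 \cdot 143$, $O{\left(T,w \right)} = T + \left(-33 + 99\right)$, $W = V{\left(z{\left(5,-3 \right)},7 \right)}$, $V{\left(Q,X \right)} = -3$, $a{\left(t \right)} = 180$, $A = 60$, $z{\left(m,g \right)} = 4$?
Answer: $\frac{6347}{102} \approx 62.225$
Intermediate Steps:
$W = -3$
$O{\left(T,w \right)} = 66 + T$ ($O{\left(T,w \right)} = T + 66 = 66 + T$)
$S = 18733$
$\frac{S + 308}{O{\left(A,W \right)} + a{\left(-173 \right)}} = \frac{18733 + 308}{\left(66 + 60\right) + 180} = \frac{19041}{126 + 180} = \frac{19041}{306} = 19041 \cdot \frac{1}{306} = \frac{6347}{102}$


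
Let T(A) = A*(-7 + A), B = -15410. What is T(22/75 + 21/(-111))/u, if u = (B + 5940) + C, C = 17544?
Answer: -2765152/31087423125 ≈ -8.8948e-5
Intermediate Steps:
u = 8074 (u = (-15410 + 5940) + 17544 = -9470 + 17544 = 8074)
T(22/75 + 21/(-111))/u = ((22/75 + 21/(-111))*(-7 + (22/75 + 21/(-111))))/8074 = ((22*(1/75) + 21*(-1/111))*(-7 + (22*(1/75) + 21*(-1/111))))*(1/8074) = ((22/75 - 7/37)*(-7 + (22/75 - 7/37)))*(1/8074) = (289*(-7 + 289/2775)/2775)*(1/8074) = ((289/2775)*(-19136/2775))*(1/8074) = -5530304/7700625*1/8074 = -2765152/31087423125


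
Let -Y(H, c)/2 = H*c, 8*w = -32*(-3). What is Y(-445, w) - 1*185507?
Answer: -174827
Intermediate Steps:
w = 12 (w = (-32*(-3))/8 = (⅛)*96 = 12)
Y(H, c) = -2*H*c
Y(-445, w) - 1*185507 = -2*(-445)*12 - 1*185507 = 10680 - 185507 = -174827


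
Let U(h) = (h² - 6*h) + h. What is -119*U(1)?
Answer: 476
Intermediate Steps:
U(h) = h² - 5*h
-119*U(1) = -119*(-5 + 1) = -119*(-4) = 476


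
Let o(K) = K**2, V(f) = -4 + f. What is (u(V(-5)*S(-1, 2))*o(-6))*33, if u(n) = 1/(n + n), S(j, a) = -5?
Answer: 66/5 ≈ 13.200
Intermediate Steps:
u(n) = 1/(2*n)
(u(V(-5)*S(-1, 2))*o(-6))*33 = ((1/(2*(((-4 - 5)*(-5)))))*(-6)**2)*33 = ((1/(2*((-9*(-5)))))*36)*33 = (((1/2)/45)*36)*33 = (((1/2)*(1/45))*36)*33 = ((1/90)*36)*33 = (2/5)*33 = 66/5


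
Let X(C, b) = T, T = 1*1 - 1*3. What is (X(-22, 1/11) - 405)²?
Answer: 165649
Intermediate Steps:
T = -2 (T = 1 - 3 = -2)
X(C, b) = -2
(X(-22, 1/11) - 405)² = (-2 - 405)² = (-407)² = 165649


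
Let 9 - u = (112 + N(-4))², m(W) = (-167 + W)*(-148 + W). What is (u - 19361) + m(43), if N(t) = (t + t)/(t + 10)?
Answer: -167212/9 ≈ -18579.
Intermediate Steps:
N(t) = 2*t/(10 + t) (N(t) = (2*t)/(10 + t) = 2*t/(10 + t))
u = -110143/9 (u = 9 - (112 + 2*(-4)/(10 - 4))² = 9 - (112 + 2*(-4)/6)² = 9 - (112 + 2*(-4)*(⅙))² = 9 - (112 - 4/3)² = 9 - (332/3)² = 9 - 1*110224/9 = 9 - 110224/9 = -110143/9 ≈ -12238.)
(u - 19361) + m(43) = (-110143/9 - 19361) + (24716 + 43² - 315*43) = -284392/9 + (24716 + 1849 - 13545) = -284392/9 + 13020 = -167212/9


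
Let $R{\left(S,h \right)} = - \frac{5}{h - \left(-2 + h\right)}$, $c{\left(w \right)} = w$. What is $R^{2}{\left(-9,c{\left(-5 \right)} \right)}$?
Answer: $\frac{25}{4} \approx 6.25$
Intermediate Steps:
$R{\left(S,h \right)} = - \frac{5}{2}$
$R^{2}{\left(-9,c{\left(-5 \right)} \right)} = \left(- \frac{5}{2}\right)^{2} = \frac{25}{4}$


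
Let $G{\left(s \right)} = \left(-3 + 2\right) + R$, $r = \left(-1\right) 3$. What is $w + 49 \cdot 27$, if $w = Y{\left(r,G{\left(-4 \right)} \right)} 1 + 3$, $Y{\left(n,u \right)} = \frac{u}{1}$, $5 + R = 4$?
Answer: $1324$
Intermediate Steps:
$r = -3$
$R = -1$ ($R = -5 + 4 = -1$)
$G{\left(s \right)} = -2$ ($G{\left(s \right)} = \left(-3 + 2\right) - 1 = -1 - 1 = -2$)
$Y{\left(n,u \right)} = u$ ($Y{\left(n,u \right)} = u 1 = u$)
$w = 1$ ($w = \left(-2\right) 1 + 3 = -2 + 3 = 1$)
$w + 49 \cdot 27 = 1 + 49 \cdot 27 = 1 + 1323 = 1324$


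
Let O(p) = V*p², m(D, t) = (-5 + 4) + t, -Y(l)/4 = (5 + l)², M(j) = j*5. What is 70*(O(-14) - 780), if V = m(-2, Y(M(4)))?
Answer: -34368320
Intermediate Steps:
M(j) = 5*j
Y(l) = -4*(5 + l)²
m(D, t) = -1 + t
V = -2501 (V = -1 - 4*(5 + 5*4)² = -1 - 4*(5 + 20)² = -1 - 4*25² = -1 - 4*625 = -1 - 2500 = -2501)
O(p) = -2501*p²
70*(O(-14) - 780) = 70*(-2501*(-14)² - 780) = 70*(-2501*196 - 780) = 70*(-490196 - 780) = 70*(-490976) = -34368320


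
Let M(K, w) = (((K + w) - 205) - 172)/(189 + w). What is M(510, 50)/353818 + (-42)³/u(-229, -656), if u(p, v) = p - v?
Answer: -895009510005/5158312622 ≈ -173.51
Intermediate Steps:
M(K, w) = (-377 + K + w)/(189 + w) (M(K, w) = ((-205 + K + w) - 172)/(189 + w) = (-377 + K + w)/(189 + w))
M(510, 50)/353818 + (-42)³/u(-229, -656) = ((-377 + 510 + 50)/(189 + 50))/353818 + (-42)³/(-229 - 1*(-656)) = (183/239)*(1/353818) - 74088/(-229 + 656) = ((1/239)*183)*(1/353818) - 74088/427 = (183/239)*(1/353818) - 74088*1/427 = 183/84562502 - 10584/61 = -895009510005/5158312622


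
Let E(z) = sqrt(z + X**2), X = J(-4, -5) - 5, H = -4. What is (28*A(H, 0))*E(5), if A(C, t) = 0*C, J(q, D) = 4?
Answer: 0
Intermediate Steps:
X = -1 (X = 4 - 5 = -1)
A(C, t) = 0
E(z) = sqrt(1 + z) (E(z) = sqrt(z + (-1)**2) = sqrt(z + 1) = sqrt(1 + z))
(28*A(H, 0))*E(5) = (28*0)*sqrt(1 + 5) = 0*sqrt(6) = 0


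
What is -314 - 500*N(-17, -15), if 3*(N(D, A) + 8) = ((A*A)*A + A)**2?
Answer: -1915346314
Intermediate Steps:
N(D, A) = -8 + (A + A**3)**2/3 (N(D, A) = -8 + ((A*A)*A + A)**2/3 = -8 + (A**2*A + A)**2/3 = -8 + (A**3 + A)**2/3 = -8 + (A + A**3)**2/3)
-314 - 500*N(-17, -15) = -314 - 500*(-8 + (1/3)*(-15)**2*(1 + (-15)**2)**2) = -314 - 500*(-8 + (1/3)*225*(1 + 225)**2) = -314 - 500*(-8 + (1/3)*225*226**2) = -314 - 500*(-8 + (1/3)*225*51076) = -314 - 500*(-8 + 3830700) = -314 - 500*3830692 = -314 - 1915346000 = -1915346314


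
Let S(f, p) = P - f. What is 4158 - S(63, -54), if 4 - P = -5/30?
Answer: 25301/6 ≈ 4216.8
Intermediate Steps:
P = 25/6 (P = 4 - (-5)/30 = 4 - 1*(-⅙) = 4 + ⅙ = 25/6 ≈ 4.1667)
S(f, p) = 25/6 - f
4158 - S(63, -54) = 4158 - (25/6 - 1*63) = 4158 - (25/6 - 63) = 4158 - 1*(-353/6) = 4158 + 353/6 = 25301/6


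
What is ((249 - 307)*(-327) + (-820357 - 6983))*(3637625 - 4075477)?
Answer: 353948172648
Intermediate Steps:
((249 - 307)*(-327) + (-820357 - 6983))*(3637625 - 4075477) = (-58*(-327) - 827340)*(-437852) = (18966 - 827340)*(-437852) = -808374*(-437852) = 353948172648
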